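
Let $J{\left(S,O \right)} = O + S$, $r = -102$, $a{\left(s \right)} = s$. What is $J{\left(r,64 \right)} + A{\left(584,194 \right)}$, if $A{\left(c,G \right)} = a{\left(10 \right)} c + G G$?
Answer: $43438$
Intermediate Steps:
$A{\left(c,G \right)} = G^{2} + 10 c$ ($A{\left(c,G \right)} = 10 c + G G = 10 c + G^{2} = G^{2} + 10 c$)
$J{\left(r,64 \right)} + A{\left(584,194 \right)} = \left(64 - 102\right) + \left(194^{2} + 10 \cdot 584\right) = -38 + \left(37636 + 5840\right) = -38 + 43476 = 43438$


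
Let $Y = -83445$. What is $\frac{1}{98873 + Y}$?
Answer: $\frac{1}{15428} \approx 6.4817 \cdot 10^{-5}$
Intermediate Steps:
$\frac{1}{98873 + Y} = \frac{1}{98873 - 83445} = \frac{1}{15428}$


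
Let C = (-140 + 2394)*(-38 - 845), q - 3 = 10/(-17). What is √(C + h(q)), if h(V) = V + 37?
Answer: 2*I*√143795027/17 ≈ 1410.8*I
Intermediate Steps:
q = 41/17 (q = 3 + 10/(-17) = 3 + 10*(-1/17) = 3 - 10/17 = 41/17 ≈ 2.4118)
h(V) = 37 + V
C = -1990282 (C = 2254*(-883) = -1990282)
√(C + h(q)) = √(-1990282 + (37 + 41/17)) = √(-1990282 + 670/17) = √(-33834124/17) = 2*I*√143795027/17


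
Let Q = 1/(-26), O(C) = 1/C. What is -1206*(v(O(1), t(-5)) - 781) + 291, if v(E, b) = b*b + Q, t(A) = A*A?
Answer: 2450154/13 ≈ 1.8847e+5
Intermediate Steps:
t(A) = A²
O(C) = 1/C
Q = -1/26 ≈ -0.038462
v(E, b) = -1/26 + b² (v(E, b) = b*b - 1/26 = b² - 1/26 = -1/26 + b²)
-1206*(v(O(1), t(-5)) - 781) + 291 = -1206*((-1/26 + ((-5)²)²) - 781) + 291 = -1206*((-1/26 + 25²) - 781) + 291 = -1206*((-1/26 + 625) - 781) + 291 = -1206*(16249/26 - 781) + 291 = -1206*(-4057/26) + 291 = 2446371/13 + 291 = 2450154/13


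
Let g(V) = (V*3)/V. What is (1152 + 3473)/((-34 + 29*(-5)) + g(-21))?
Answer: -4625/176 ≈ -26.278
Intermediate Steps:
g(V) = 3 (g(V) = (3*V)/V = 3)
(1152 + 3473)/((-34 + 29*(-5)) + g(-21)) = (1152 + 3473)/((-34 + 29*(-5)) + 3) = 4625/((-34 - 145) + 3) = 4625/(-179 + 3) = 4625/(-176) = 4625*(-1/176) = -4625/176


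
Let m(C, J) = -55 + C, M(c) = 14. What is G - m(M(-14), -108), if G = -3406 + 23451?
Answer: 20086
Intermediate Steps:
G = 20045
G - m(M(-14), -108) = 20045 - (-55 + 14) = 20045 - 1*(-41) = 20045 + 41 = 20086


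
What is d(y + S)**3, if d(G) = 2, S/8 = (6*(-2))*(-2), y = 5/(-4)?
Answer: 8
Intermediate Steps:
y = -5/4 (y = 5*(-1/4) = -5/4 ≈ -1.2500)
S = 192 (S = 8*((6*(-2))*(-2)) = 8*(-12*(-2)) = 8*24 = 192)
d(y + S)**3 = 2**3 = 8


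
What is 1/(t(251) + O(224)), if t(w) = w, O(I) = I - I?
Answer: 1/251 ≈ 0.0039841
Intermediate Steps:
O(I) = 0
1/(t(251) + O(224)) = 1/(251 + 0) = 1/251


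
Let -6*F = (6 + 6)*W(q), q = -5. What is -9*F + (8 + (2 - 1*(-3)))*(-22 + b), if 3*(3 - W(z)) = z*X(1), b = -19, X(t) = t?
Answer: -449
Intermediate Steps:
W(z) = 3 - z/3
F = -28/3 (F = -(6 + 6)*(3 - 1/3*(-5))/6 = -2*(3 + 5/3) = -2*14/3 = -1/6*56 = -28/3 ≈ -9.3333)
-9*F + (8 + (2 - 1*(-3)))*(-22 + b) = -9*(-28/3) + (8 + (2 - 1*(-3)))*(-22 - 19) = 84 + (8 + (2 + 3))*(-41) = 84 + (8 + 5)*(-41) = 84 + 13*(-41) = 84 - 533 = -449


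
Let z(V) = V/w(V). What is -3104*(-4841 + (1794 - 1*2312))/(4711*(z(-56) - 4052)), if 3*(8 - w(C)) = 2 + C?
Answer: -6757699/7759017 ≈ -0.87095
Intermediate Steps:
w(C) = 22/3 - C/3 (w(C) = 8 - (2 + C)/3 = 8 + (-2/3 - C/3) = 22/3 - C/3)
z(V) = V/(22/3 - V/3)
-3104*(-4841 + (1794 - 1*2312))/(4711*(z(-56) - 4052)) = -3104*(-4841 + (1794 - 1*2312))/(4711*(-3*(-56)/(-22 - 56) - 4052)) = -3104*(-4841 + (1794 - 2312))/(4711*(-3*(-56)/(-78) - 4052)) = -3104*(-4841 - 518)/(4711*(-3*(-56)*(-1/78) - 4052)) = -3104*(-5359/(4711*(-28/13 - 4052))) = -3104/((-(-4711)/((-5359/(-52704/13))))) = -3104/((-(-4711)/((-5359*(-13/52704))))) = -3104/((-(-4711)/69667/52704)) = -3104/((-(-4711)*52704/69667)) = -3104/((-1*(-248288544/69667))) = -3104/248288544/69667 = -3104*69667/248288544 = -6757699/7759017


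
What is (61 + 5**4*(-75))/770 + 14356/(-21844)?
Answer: -129207392/2102485 ≈ -61.455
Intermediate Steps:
(61 + 5**4*(-75))/770 + 14356/(-21844) = (61 + 625*(-75))*(1/770) + 14356*(-1/21844) = (61 - 46875)*(1/770) - 3589/5461 = -46814*1/770 - 3589/5461 = -23407/385 - 3589/5461 = -129207392/2102485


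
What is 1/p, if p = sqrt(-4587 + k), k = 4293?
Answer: -I*sqrt(6)/42 ≈ -0.058321*I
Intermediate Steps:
p = 7*I*sqrt(6) (p = sqrt(-4587 + 4293) = sqrt(-294) = 7*I*sqrt(6) ≈ 17.146*I)
1/p = 1/(7*I*sqrt(6)) = -I*sqrt(6)/42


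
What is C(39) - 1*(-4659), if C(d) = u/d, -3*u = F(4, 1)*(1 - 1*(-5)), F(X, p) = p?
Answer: 181699/39 ≈ 4658.9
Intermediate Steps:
u = -2 (u = -(1 - 1*(-5))/3 = -(1 + 5)/3 = -6/3 = -⅓*6 = -2)
C(d) = -2/d
C(39) - 1*(-4659) = -2/39 - 1*(-4659) = -2*1/39 + 4659 = -2/39 + 4659 = 181699/39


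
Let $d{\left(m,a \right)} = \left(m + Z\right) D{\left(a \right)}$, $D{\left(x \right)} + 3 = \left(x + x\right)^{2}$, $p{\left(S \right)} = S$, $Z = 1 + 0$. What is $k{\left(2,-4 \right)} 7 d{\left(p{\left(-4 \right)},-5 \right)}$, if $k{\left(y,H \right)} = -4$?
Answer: $8148$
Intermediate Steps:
$Z = 1$
$D{\left(x \right)} = -3 + 4 x^{2}$ ($D{\left(x \right)} = -3 + \left(x + x\right)^{2} = -3 + \left(2 x\right)^{2} = -3 + 4 x^{2}$)
$d{\left(m,a \right)} = \left(1 + m\right) \left(-3 + 4 a^{2}\right)$ ($d{\left(m,a \right)} = \left(m + 1\right) \left(-3 + 4 a^{2}\right) = \left(1 + m\right) \left(-3 + 4 a^{2}\right)$)
$k{\left(2,-4 \right)} 7 d{\left(p{\left(-4 \right)},-5 \right)} = \left(-4\right) 7 \left(1 - 4\right) \left(-3 + 4 \left(-5\right)^{2}\right) = - 28 \left(- 3 \left(-3 + 4 \cdot 25\right)\right) = - 28 \left(- 3 \left(-3 + 100\right)\right) = - 28 \left(\left(-3\right) 97\right) = \left(-28\right) \left(-291\right) = 8148$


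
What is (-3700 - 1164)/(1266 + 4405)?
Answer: -4864/5671 ≈ -0.85770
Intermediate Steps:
(-3700 - 1164)/(1266 + 4405) = -4864/5671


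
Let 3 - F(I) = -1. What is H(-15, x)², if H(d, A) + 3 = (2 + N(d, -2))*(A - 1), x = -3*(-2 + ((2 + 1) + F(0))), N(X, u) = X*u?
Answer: 265225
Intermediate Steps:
F(I) = 4 (F(I) = 3 - 1*(-1) = 3 + 1 = 4)
x = -15 (x = -3*(-2 + ((2 + 1) + 4)) = -3*(-2 + (3 + 4)) = -3*(-2 + 7) = -3*5 = -15)
H(d, A) = -3 + (-1 + A)*(2 - 2*d) (H(d, A) = -3 + (2 + d*(-2))*(A - 1) = -3 + (2 - 2*d)*(-1 + A) = -3 + (-1 + A)*(2 - 2*d))
H(-15, x)² = (-5 + 2*(-15) + 2*(-15) - 2*(-15)*(-15))² = (-5 - 30 - 30 - 450)² = (-515)² = 265225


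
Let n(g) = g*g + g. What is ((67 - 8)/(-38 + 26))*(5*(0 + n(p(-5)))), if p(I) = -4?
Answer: -295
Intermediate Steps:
n(g) = g + g² (n(g) = g² + g = g + g²)
((67 - 8)/(-38 + 26))*(5*(0 + n(p(-5)))) = ((67 - 8)/(-38 + 26))*(5*(0 - 4*(1 - 4))) = (59/(-12))*(5*(0 - 4*(-3))) = (59*(-1/12))*(5*(0 + 12)) = -295*12/12 = -59/12*60 = -295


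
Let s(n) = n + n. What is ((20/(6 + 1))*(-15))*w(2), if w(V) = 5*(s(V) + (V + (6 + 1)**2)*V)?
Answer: -159000/7 ≈ -22714.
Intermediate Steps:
s(n) = 2*n
w(V) = 10*V + 5*V*(49 + V) (w(V) = 5*(2*V + (V + (6 + 1)**2)*V) = 5*(2*V + (V + 7**2)*V) = 5*(2*V + (V + 49)*V) = 5*(2*V + (49 + V)*V) = 5*(2*V + V*(49 + V)) = 10*V + 5*V*(49 + V))
((20/(6 + 1))*(-15))*w(2) = ((20/(6 + 1))*(-15))*(5*2*(51 + 2)) = ((20/7)*(-15))*(5*2*53) = ((20*(1/7))*(-15))*530 = ((20/7)*(-15))*530 = -300/7*530 = -159000/7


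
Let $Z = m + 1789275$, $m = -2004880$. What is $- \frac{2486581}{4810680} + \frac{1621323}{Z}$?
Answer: $- \frac{1667157085229}{207441332280} \approx -8.0368$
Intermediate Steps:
$Z = -215605$ ($Z = -2004880 + 1789275 = -215605$)
$- \frac{2486581}{4810680} + \frac{1621323}{Z} = - \frac{2486581}{4810680} + \frac{1621323}{-215605} = \left(-2486581\right) \frac{1}{4810680} + 1621323 \left(- \frac{1}{215605}\right) = - \frac{2486581}{4810680} - \frac{1621323}{215605} = - \frac{1667157085229}{207441332280}$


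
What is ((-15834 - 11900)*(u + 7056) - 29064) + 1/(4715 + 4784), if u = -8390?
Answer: 351159905909/9499 ≈ 3.6968e+7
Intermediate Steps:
((-15834 - 11900)*(u + 7056) - 29064) + 1/(4715 + 4784) = ((-15834 - 11900)*(-8390 + 7056) - 29064) + 1/(4715 + 4784) = (-27734*(-1334) - 29064) + 1/9499 = (36997156 - 29064) + 1/9499 = 36968092 + 1/9499 = 351159905909/9499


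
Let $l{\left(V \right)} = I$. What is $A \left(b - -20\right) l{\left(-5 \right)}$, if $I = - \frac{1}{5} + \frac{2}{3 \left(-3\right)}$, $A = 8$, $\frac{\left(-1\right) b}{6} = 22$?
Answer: $\frac{17024}{45} \approx 378.31$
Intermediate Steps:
$b = -132$ ($b = \left(-6\right) 22 = -132$)
$I = - \frac{19}{45}$ ($I = \left(-1\right) \frac{1}{5} + \frac{2}{-9} = - \frac{1}{5} + 2 \left(- \frac{1}{9}\right) = - \frac{1}{5} - \frac{2}{9} = - \frac{19}{45} \approx -0.42222$)
$l{\left(V \right)} = - \frac{19}{45}$
$A \left(b - -20\right) l{\left(-5 \right)} = 8 \left(-132 - -20\right) \left(- \frac{19}{45}\right) = 8 \left(-132 + 20\right) \left(- \frac{19}{45}\right) = 8 \left(-112\right) \left(- \frac{19}{45}\right) = \left(-896\right) \left(- \frac{19}{45}\right) = \frac{17024}{45}$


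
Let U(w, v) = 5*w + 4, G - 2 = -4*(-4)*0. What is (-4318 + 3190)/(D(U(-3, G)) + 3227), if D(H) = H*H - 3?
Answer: -376/1115 ≈ -0.33722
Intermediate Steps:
G = 2 (G = 2 - 4*(-4)*0 = 2 + 16*0 = 2 + 0 = 2)
U(w, v) = 4 + 5*w
D(H) = -3 + H**2 (D(H) = H**2 - 3 = -3 + H**2)
(-4318 + 3190)/(D(U(-3, G)) + 3227) = (-4318 + 3190)/((-3 + (4 + 5*(-3))**2) + 3227) = -1128/((-3 + (4 - 15)**2) + 3227) = -1128/((-3 + (-11)**2) + 3227) = -1128/((-3 + 121) + 3227) = -1128/(118 + 3227) = -1128/3345 = -1128*1/3345 = -376/1115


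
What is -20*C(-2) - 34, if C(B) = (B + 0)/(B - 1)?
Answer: -142/3 ≈ -47.333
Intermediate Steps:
C(B) = B/(-1 + B)
-20*C(-2) - 34 = -(-40)/(-1 - 2) - 34 = -(-40)/(-3) - 34 = -(-40)*(-1)/3 - 34 = -20*⅔ - 34 = -40/3 - 34 = -142/3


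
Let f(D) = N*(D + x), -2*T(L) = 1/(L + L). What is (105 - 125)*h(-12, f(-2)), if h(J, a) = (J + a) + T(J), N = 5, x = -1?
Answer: 6475/12 ≈ 539.58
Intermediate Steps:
T(L) = -1/(4*L) (T(L) = -1/(2*(L + L)) = -1/(2*L)/2 = -1/(4*L))
f(D) = -5 + 5*D (f(D) = 5*(D - 1) = 5*(-1 + D) = -5 + 5*D)
h(J, a) = J + a - 1/(4*J) (h(J, a) = (J + a) - 1/(4*J) = J + a - 1/(4*J))
(105 - 125)*h(-12, f(-2)) = (105 - 125)*(-12 + (-5 + 5*(-2)) - ¼/(-12)) = -20*(-12 + (-5 - 10) - ¼*(-1/12)) = -20*(-12 - 15 + 1/48) = -20*(-1295/48) = 6475/12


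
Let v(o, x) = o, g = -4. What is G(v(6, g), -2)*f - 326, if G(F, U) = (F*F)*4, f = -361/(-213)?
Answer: -5818/71 ≈ -81.944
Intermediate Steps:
f = 361/213 (f = -361*(-1/213) = 361/213 ≈ 1.6948)
G(F, U) = 4*F² (G(F, U) = F²*4 = 4*F²)
G(v(6, g), -2)*f - 326 = (4*6²)*(361/213) - 326 = (4*36)*(361/213) - 326 = 144*(361/213) - 326 = 17328/71 - 326 = -5818/71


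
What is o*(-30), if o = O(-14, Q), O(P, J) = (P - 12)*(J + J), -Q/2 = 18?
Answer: -56160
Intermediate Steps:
Q = -36 (Q = -2*18 = -36)
O(P, J) = 2*J*(-12 + P) (O(P, J) = (-12 + P)*(2*J) = 2*J*(-12 + P))
o = 1872 (o = 2*(-36)*(-12 - 14) = 2*(-36)*(-26) = 1872)
o*(-30) = 1872*(-30) = -56160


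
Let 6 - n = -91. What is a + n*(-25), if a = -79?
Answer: -2504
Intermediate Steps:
n = 97 (n = 6 - 1*(-91) = 6 + 91 = 97)
a + n*(-25) = -79 + 97*(-25) = -79 - 2425 = -2504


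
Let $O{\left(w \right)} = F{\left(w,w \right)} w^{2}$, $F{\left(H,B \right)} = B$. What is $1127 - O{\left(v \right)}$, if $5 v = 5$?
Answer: $1126$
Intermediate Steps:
$v = 1$ ($v = \frac{1}{5} \cdot 5 = 1$)
$O{\left(w \right)} = w^{3}$ ($O{\left(w \right)} = w w^{2} = w^{3}$)
$1127 - O{\left(v \right)} = 1127 - 1^{3} = 1127 - 1 = 1126$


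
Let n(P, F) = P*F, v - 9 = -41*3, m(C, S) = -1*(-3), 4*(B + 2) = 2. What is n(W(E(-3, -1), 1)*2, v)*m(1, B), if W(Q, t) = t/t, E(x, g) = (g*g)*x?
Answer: -684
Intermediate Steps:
E(x, g) = x*g**2 (E(x, g) = g**2*x = x*g**2)
B = -3/2 (B = -2 + (1/4)*2 = -2 + 1/2 = -3/2 ≈ -1.5000)
m(C, S) = 3
W(Q, t) = 1
v = -114 (v = 9 - 41*3 = 9 - 123 = -114)
n(P, F) = F*P
n(W(E(-3, -1), 1)*2, v)*m(1, B) = -114*2*3 = -228*3 = -684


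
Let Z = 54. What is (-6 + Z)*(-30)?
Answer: -1440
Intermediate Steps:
(-6 + Z)*(-30) = (-6 + 54)*(-30) = 48*(-30) = -1440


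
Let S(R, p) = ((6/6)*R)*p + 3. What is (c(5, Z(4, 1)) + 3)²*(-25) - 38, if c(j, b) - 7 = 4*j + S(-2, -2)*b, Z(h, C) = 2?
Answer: -48438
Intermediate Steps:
S(R, p) = 3 + R*p (S(R, p) = ((6*(⅙))*R)*p + 3 = (1*R)*p + 3 = R*p + 3 = 3 + R*p)
c(j, b) = 7 + 4*j + 7*b (c(j, b) = 7 + (4*j + (3 - 2*(-2))*b) = 7 + (4*j + (3 + 4)*b) = 7 + (4*j + 7*b) = 7 + 4*j + 7*b)
(c(5, Z(4, 1)) + 3)²*(-25) - 38 = ((7 + 4*5 + 7*2) + 3)²*(-25) - 38 = ((7 + 20 + 14) + 3)²*(-25) - 38 = (41 + 3)²*(-25) - 38 = 44²*(-25) - 38 = 1936*(-25) - 38 = -48400 - 38 = -48438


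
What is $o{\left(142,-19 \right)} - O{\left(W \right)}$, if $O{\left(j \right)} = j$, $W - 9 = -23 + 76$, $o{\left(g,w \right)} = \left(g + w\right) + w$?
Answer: $42$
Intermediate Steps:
$o{\left(g,w \right)} = g + 2 w$
$W = 62$ ($W = 9 + \left(-23 + 76\right) = 9 + 53 = 62$)
$o{\left(142,-19 \right)} - O{\left(W \right)} = \left(142 + 2 \left(-19\right)\right) - 62 = \left(142 - 38\right) - 62 = 104 - 62 = 42$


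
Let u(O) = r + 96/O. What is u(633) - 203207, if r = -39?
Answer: -42884874/211 ≈ -2.0325e+5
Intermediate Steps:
u(O) = -39 + 96/O
u(633) - 203207 = (-39 + 96/633) - 203207 = (-39 + 96*(1/633)) - 203207 = (-39 + 32/211) - 203207 = -8197/211 - 203207 = -42884874/211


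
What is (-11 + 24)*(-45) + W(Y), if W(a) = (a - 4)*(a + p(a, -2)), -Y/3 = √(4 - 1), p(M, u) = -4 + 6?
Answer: -566 + 6*√3 ≈ -555.61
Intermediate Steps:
p(M, u) = 2
Y = -3*√3 (Y = -3*√(4 - 1) = -3*√3 ≈ -5.1962)
W(a) = (-4 + a)*(2 + a) (W(a) = (a - 4)*(a + 2) = (-4 + a)*(2 + a))
(-11 + 24)*(-45) + W(Y) = (-11 + 24)*(-45) + (-8 + (-3*√3)² - (-6)*√3) = 13*(-45) + (-8 + 27 + 6*√3) = -585 + (19 + 6*√3) = -566 + 6*√3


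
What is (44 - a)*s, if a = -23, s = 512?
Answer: 34304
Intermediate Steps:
(44 - a)*s = (44 - 1*(-23))*512 = (44 + 23)*512 = 67*512 = 34304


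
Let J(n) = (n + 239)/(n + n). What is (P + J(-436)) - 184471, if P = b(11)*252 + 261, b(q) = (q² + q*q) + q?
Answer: -105035691/872 ≈ -1.2045e+5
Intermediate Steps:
b(q) = q + 2*q² (b(q) = (q² + q²) + q = 2*q² + q = q + 2*q²)
P = 64017 (P = (11*(1 + 2*11))*252 + 261 = (11*(1 + 22))*252 + 261 = (11*23)*252 + 261 = 253*252 + 261 = 63756 + 261 = 64017)
J(n) = (239 + n)/(2*n) (J(n) = (239 + n)/((2*n)) = (239 + n)*(1/(2*n)) = (239 + n)/(2*n))
(P + J(-436)) - 184471 = (64017 + (½)*(239 - 436)/(-436)) - 184471 = (64017 + (½)*(-1/436)*(-197)) - 184471 = (64017 + 197/872) - 184471 = 55823021/872 - 184471 = -105035691/872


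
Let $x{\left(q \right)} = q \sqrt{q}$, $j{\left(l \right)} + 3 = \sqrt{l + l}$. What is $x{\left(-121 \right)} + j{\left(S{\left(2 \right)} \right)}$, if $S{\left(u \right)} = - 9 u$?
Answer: $-3 - 1325 i \approx -3.0 - 1325.0 i$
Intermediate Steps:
$j{\left(l \right)} = -3 + \sqrt{2} \sqrt{l}$ ($j{\left(l \right)} = -3 + \sqrt{l + l} = -3 + \sqrt{2 l} = -3 + \sqrt{2} \sqrt{l}$)
$x{\left(q \right)} = q^{\frac{3}{2}}$
$x{\left(-121 \right)} + j{\left(S{\left(2 \right)} \right)} = \left(-121\right)^{\frac{3}{2}} - \left(3 - \sqrt{2} \sqrt{\left(-9\right) 2}\right) = - 1331 i - \left(3 - \sqrt{2} \sqrt{-18}\right) = - 1331 i - \left(3 - \sqrt{2} \cdot 3 i \sqrt{2}\right) = - 1331 i - \left(3 - 6 i\right) = -3 - 1325 i$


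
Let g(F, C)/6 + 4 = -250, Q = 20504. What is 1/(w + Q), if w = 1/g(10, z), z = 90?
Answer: 1524/31248095 ≈ 4.8771e-5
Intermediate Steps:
g(F, C) = -1524 (g(F, C) = -24 + 6*(-250) = -24 - 1500 = -1524)
w = -1/1524 (w = 1/(-1524) = -1/1524 ≈ -0.00065617)
1/(w + Q) = 1/(-1/1524 + 20504) = 1/(31248095/1524) = 1524/31248095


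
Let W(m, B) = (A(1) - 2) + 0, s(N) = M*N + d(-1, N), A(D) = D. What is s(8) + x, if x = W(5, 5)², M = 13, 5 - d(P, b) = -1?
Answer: 111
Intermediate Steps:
d(P, b) = 6 (d(P, b) = 5 - 1*(-1) = 5 + 1 = 6)
s(N) = 6 + 13*N (s(N) = 13*N + 6 = 6 + 13*N)
W(m, B) = -1 (W(m, B) = (1 - 2) + 0 = -1 + 0 = -1)
x = 1 (x = (-1)² = 1)
s(8) + x = (6 + 13*8) + 1 = (6 + 104) + 1 = 110 + 1 = 111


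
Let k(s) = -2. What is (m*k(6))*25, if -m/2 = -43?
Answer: -4300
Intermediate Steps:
m = 86 (m = -2*(-43) = 86)
(m*k(6))*25 = (86*(-2))*25 = -172*25 = -4300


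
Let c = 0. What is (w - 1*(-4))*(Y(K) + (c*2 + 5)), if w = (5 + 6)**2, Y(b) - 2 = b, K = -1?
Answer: 750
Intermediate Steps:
Y(b) = 2 + b
w = 121 (w = 11**2 = 121)
(w - 1*(-4))*(Y(K) + (c*2 + 5)) = (121 - 1*(-4))*((2 - 1) + (0*2 + 5)) = (121 + 4)*(1 + (0 + 5)) = 125*(1 + 5) = 125*6 = 750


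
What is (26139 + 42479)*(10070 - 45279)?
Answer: -2415971162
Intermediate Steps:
(26139 + 42479)*(10070 - 45279) = 68618*(-35209) = -2415971162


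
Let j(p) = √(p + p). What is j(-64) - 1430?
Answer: -1430 + 8*I*√2 ≈ -1430.0 + 11.314*I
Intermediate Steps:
j(p) = √2*√p (j(p) = √(2*p) = √2*√p)
j(-64) - 1430 = √2*√(-64) - 1430 = √2*(8*I) - 1430 = 8*I*√2 - 1430 = -1430 + 8*I*√2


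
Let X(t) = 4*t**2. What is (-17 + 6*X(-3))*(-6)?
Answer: -1194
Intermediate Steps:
(-17 + 6*X(-3))*(-6) = (-17 + 6*(4*(-3)**2))*(-6) = (-17 + 6*(4*9))*(-6) = (-17 + 6*36)*(-6) = (-17 + 216)*(-6) = 199*(-6) = -1194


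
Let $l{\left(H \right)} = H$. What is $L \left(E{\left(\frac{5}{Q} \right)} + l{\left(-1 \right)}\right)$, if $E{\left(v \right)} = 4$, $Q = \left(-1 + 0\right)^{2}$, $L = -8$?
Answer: $-24$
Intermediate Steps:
$Q = 1$ ($Q = \left(-1\right)^{2} = 1$)
$L \left(E{\left(\frac{5}{Q} \right)} + l{\left(-1 \right)}\right) = - 8 \left(4 - 1\right) = \left(-8\right) 3 = -24$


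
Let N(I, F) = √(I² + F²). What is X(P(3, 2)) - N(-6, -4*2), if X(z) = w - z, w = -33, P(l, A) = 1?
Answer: -44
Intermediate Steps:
X(z) = -33 - z
N(I, F) = √(F² + I²)
X(P(3, 2)) - N(-6, -4*2) = (-33 - 1*1) - √((-4*2)² + (-6)²) = (-33 - 1) - √((-8)² + 36) = -34 - √(64 + 36) = -34 - √100 = -34 - 1*10 = -34 - 10 = -44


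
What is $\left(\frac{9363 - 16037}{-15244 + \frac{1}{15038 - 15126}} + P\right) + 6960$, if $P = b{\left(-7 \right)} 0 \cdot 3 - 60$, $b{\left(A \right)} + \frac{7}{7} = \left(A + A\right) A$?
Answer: $\frac{9256751012}{1341473} \approx 6900.4$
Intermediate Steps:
$b{\left(A \right)} = -1 + 2 A^{2}$ ($b{\left(A \right)} = -1 + \left(A + A\right) A = -1 + 2 A A = -1 + 2 A^{2}$)
$P = -60$ ($P = \left(-1 + 2 \left(-7\right)^{2}\right) 0 \cdot 3 - 60 = \left(-1 + 2 \cdot 49\right) 0 - 60 = \left(-1 + 98\right) 0 - 60 = 97 \cdot 0 - 60 = 0 - 60 = -60$)
$\left(\frac{9363 - 16037}{-15244 + \frac{1}{15038 - 15126}} + P\right) + 6960 = \left(\frac{9363 - 16037}{-15244 + \frac{1}{15038 - 15126}} - 60\right) + 6960 = \left(- \frac{6674}{-15244 + \frac{1}{-88}} - 60\right) + 6960 = \left(- \frac{6674}{-15244 - \frac{1}{88}} - 60\right) + 6960 = \left(- \frac{6674}{- \frac{1341473}{88}} - 60\right) + 6960 = \left(\left(-6674\right) \left(- \frac{88}{1341473}\right) - 60\right) + 6960 = \left(\frac{587312}{1341473} - 60\right) + 6960 = - \frac{79901068}{1341473} + 6960 = \frac{9256751012}{1341473}$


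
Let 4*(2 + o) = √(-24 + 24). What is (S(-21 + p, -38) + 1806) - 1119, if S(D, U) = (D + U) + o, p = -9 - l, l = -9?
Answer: 626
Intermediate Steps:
p = 0 (p = -9 - 1*(-9) = -9 + 9 = 0)
o = -2 (o = -2 + √(-24 + 24)/4 = -2 + √0/4 = -2 + (¼)*0 = -2 + 0 = -2)
S(D, U) = -2 + D + U (S(D, U) = (D + U) - 2 = -2 + D + U)
(S(-21 + p, -38) + 1806) - 1119 = ((-2 + (-21 + 0) - 38) + 1806) - 1119 = ((-2 - 21 - 38) + 1806) - 1119 = (-61 + 1806) - 1119 = 1745 - 1119 = 626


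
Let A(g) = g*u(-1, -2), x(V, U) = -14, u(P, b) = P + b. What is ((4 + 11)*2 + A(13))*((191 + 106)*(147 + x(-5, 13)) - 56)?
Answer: -355005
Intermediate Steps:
A(g) = -3*g (A(g) = g*(-1 - 2) = g*(-3) = -3*g)
((4 + 11)*2 + A(13))*((191 + 106)*(147 + x(-5, 13)) - 56) = ((4 + 11)*2 - 3*13)*((191 + 106)*(147 - 14) - 56) = (15*2 - 39)*(297*133 - 56) = (30 - 39)*(39501 - 56) = -9*39445 = -355005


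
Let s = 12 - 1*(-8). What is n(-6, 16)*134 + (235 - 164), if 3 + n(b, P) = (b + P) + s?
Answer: 3689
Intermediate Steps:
s = 20 (s = 12 + 8 = 20)
n(b, P) = 17 + P + b (n(b, P) = -3 + ((b + P) + 20) = -3 + ((P + b) + 20) = -3 + (20 + P + b) = 17 + P + b)
n(-6, 16)*134 + (235 - 164) = (17 + 16 - 6)*134 + (235 - 164) = 27*134 + 71 = 3618 + 71 = 3689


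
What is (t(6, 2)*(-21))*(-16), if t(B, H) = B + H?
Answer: 2688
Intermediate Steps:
(t(6, 2)*(-21))*(-16) = ((6 + 2)*(-21))*(-16) = (8*(-21))*(-16) = -168*(-16) = 2688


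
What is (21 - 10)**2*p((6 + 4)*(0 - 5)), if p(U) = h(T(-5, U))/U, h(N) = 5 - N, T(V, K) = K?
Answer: -1331/10 ≈ -133.10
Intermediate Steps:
p(U) = (5 - U)/U
(21 - 10)**2*p((6 + 4)*(0 - 5)) = (21 - 10)**2*((5 - (6 + 4)*(0 - 5))/(((6 + 4)*(0 - 5)))) = 11**2*((5 - 10*(-5))/((10*(-5)))) = 121*((5 - 1*(-50))/(-50)) = 121*(-(5 + 50)/50) = 121*(-1/50*55) = 121*(-11/10) = -1331/10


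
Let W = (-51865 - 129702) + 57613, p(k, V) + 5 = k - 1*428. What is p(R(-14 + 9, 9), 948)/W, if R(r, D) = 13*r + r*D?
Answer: 181/41318 ≈ 0.0043807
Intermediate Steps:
R(r, D) = 13*r + D*r
p(k, V) = -433 + k (p(k, V) = -5 + (k - 1*428) = -5 + (k - 428) = -5 + (-428 + k) = -433 + k)
W = -123954 (W = -181567 + 57613 = -123954)
p(R(-14 + 9, 9), 948)/W = (-433 + (-14 + 9)*(13 + 9))/(-123954) = (-433 - 5*22)*(-1/123954) = (-433 - 110)*(-1/123954) = -543*(-1/123954) = 181/41318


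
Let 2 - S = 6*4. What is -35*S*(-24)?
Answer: -18480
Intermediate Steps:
S = -22 (S = 2 - 6*4 = 2 - 1*24 = 2 - 24 = -22)
-35*S*(-24) = -35*(-22)*(-24) = 770*(-24) = -18480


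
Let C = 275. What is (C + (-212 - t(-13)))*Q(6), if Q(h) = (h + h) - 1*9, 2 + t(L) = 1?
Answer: 192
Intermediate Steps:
t(L) = -1 (t(L) = -2 + 1 = -1)
Q(h) = -9 + 2*h (Q(h) = 2*h - 9 = -9 + 2*h)
(C + (-212 - t(-13)))*Q(6) = (275 + (-212 - 1*(-1)))*(-9 + 2*6) = (275 + (-212 + 1))*(-9 + 12) = (275 - 211)*3 = 64*3 = 192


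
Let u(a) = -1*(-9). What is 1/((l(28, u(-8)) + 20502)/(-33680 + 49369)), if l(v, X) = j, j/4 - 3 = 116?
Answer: 15689/20978 ≈ 0.74788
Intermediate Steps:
j = 476 (j = 12 + 4*116 = 12 + 464 = 476)
u(a) = 9
l(v, X) = 476
1/((l(28, u(-8)) + 20502)/(-33680 + 49369)) = 1/((476 + 20502)/(-33680 + 49369)) = 1/(20978/15689) = 15689/20978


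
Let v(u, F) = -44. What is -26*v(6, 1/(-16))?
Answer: 1144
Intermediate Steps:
-26*v(6, 1/(-16)) = -26*(-44) = 1144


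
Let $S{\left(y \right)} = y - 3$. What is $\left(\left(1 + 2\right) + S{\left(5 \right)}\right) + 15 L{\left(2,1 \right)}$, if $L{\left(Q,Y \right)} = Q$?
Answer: $35$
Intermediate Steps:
$S{\left(y \right)} = -3 + y$ ($S{\left(y \right)} = y - 3 = -3 + y$)
$\left(\left(1 + 2\right) + S{\left(5 \right)}\right) + 15 L{\left(2,1 \right)} = \left(\left(1 + 2\right) + \left(-3 + 5\right)\right) + 15 \cdot 2 = \left(3 + 2\right) + 30 = 5 + 30 = 35$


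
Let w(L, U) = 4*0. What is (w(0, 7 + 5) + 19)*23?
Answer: 437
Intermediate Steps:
w(L, U) = 0
(w(0, 7 + 5) + 19)*23 = (0 + 19)*23 = 19*23 = 437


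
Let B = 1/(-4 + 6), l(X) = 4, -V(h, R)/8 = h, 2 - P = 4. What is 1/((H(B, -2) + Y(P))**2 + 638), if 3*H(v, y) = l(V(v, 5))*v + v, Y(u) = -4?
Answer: 36/23329 ≈ 0.0015431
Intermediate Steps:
P = -2 (P = 2 - 1*4 = 2 - 4 = -2)
V(h, R) = -8*h
B = 1/2 ≈ 0.50000
H(v, y) = 5*v/3 (H(v, y) = (4*v + v)/3 = (5*v)/3 = 5*v/3)
1/((H(B, -2) + Y(P))**2 + 638) = 1/(((5/3)*(1/2) - 4)**2 + 638) = 1/((5/6 - 4)**2 + 638) = 1/((-19/6)**2 + 638) = 1/(361/36 + 638) = 1/(23329/36) = 36/23329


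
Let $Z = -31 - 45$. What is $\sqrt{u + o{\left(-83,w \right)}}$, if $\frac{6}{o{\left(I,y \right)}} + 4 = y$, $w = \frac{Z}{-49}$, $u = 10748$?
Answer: $\frac{3 \sqrt{119395}}{10} \approx 103.66$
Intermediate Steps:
$Z = -76$
$w = \frac{76}{49}$ ($w = - \frac{76}{-49} = \left(-76\right) \left(- \frac{1}{49}\right) = \frac{76}{49} \approx 1.551$)
$o{\left(I,y \right)} = \frac{6}{-4 + y}$
$\sqrt{u + o{\left(-83,w \right)}} = \sqrt{10748 + \frac{6}{-4 + \frac{76}{49}}} = \sqrt{10748 + \frac{6}{- \frac{120}{49}}} = \sqrt{10748 + 6 \left(- \frac{49}{120}\right)} = \sqrt{10748 - \frac{49}{20}} = \sqrt{\frac{214911}{20}} = \frac{3 \sqrt{119395}}{10}$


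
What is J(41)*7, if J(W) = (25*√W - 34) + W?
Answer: 49 + 175*√41 ≈ 1169.5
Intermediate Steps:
J(W) = -34 + W + 25*√W (J(W) = (-34 + 25*√W) + W = -34 + W + 25*√W)
J(41)*7 = (-34 + 41 + 25*√41)*7 = (7 + 25*√41)*7 = 49 + 175*√41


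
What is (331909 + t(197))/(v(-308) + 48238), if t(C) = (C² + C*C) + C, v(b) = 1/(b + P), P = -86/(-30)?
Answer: 1875306748/220785311 ≈ 8.4938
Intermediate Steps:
P = 43/15 (P = -86*(-1/30) = 43/15 ≈ 2.8667)
v(b) = 1/(43/15 + b) (v(b) = 1/(b + 43/15) = 1/(43/15 + b))
t(C) = C + 2*C² (t(C) = (C² + C²) + C = 2*C² + C = C + 2*C²)
(331909 + t(197))/(v(-308) + 48238) = (331909 + 197*(1 + 2*197))/(15/(43 + 15*(-308)) + 48238) = (331909 + 197*(1 + 394))/(15/(43 - 4620) + 48238) = (331909 + 197*395)/(15/(-4577) + 48238) = (331909 + 77815)/(15*(-1/4577) + 48238) = 409724/(-15/4577 + 48238) = 409724/(220785311/4577) = 409724*(4577/220785311) = 1875306748/220785311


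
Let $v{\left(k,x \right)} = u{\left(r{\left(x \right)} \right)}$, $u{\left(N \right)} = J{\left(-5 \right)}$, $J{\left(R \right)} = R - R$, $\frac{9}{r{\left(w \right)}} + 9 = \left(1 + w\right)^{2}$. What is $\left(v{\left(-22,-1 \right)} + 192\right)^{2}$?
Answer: $36864$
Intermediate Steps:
$r{\left(w \right)} = \frac{9}{-9 + \left(1 + w\right)^{2}}$
$J{\left(R \right)} = 0$
$u{\left(N \right)} = 0$
$v{\left(k,x \right)} = 0$
$\left(v{\left(-22,-1 \right)} + 192\right)^{2} = \left(0 + 192\right)^{2} = 192^{2} = 36864$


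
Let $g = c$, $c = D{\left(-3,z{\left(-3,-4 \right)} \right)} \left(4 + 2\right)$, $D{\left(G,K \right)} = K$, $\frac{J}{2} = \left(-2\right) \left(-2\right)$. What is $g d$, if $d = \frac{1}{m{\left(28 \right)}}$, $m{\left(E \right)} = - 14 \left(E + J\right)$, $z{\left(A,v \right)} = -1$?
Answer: $\frac{1}{84} \approx 0.011905$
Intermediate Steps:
$J = 8$ ($J = 2 \left(\left(-2\right) \left(-2\right)\right) = 2 \cdot 4 = 8$)
$c = -6$ ($c = - (4 + 2) = \left(-1\right) 6 = -6$)
$m{\left(E \right)} = -112 - 14 E$ ($m{\left(E \right)} = - 14 \left(E + 8\right) = - 14 \left(8 + E\right) = -112 - 14 E$)
$g = -6$
$d = - \frac{1}{504}$ ($d = \frac{1}{-112 - 392} = \frac{1}{-504} = - \frac{1}{504} \approx -0.0019841$)
$g d = \left(-6\right) \left(- \frac{1}{504}\right) = \frac{1}{84}$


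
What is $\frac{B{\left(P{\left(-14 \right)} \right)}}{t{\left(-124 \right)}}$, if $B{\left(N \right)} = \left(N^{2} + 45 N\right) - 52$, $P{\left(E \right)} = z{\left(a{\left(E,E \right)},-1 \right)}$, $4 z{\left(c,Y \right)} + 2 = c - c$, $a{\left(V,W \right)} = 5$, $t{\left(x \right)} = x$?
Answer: $\frac{297}{496} \approx 0.59879$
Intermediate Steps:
$z{\left(c,Y \right)} = - \frac{1}{2}$ ($z{\left(c,Y \right)} = - \frac{1}{2} + \frac{c - c}{4} = - \frac{1}{2} + \frac{1}{4} \cdot 0 = - \frac{1}{2} + 0 = - \frac{1}{2}$)
$P{\left(E \right)} = - \frac{1}{2}$
$B{\left(N \right)} = -52 + N^{2} + 45 N$
$\frac{B{\left(P{\left(-14 \right)} \right)}}{t{\left(-124 \right)}} = \frac{-52 + \left(- \frac{1}{2}\right)^{2} + 45 \left(- \frac{1}{2}\right)}{-124} = \left(-52 + \frac{1}{4} - \frac{45}{2}\right) \left(- \frac{1}{124}\right) = \left(- \frac{297}{4}\right) \left(- \frac{1}{124}\right) = \frac{297}{496}$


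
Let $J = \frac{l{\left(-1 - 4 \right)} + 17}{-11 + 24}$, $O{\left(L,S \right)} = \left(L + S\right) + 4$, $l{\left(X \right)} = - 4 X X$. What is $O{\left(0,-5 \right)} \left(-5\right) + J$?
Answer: $- \frac{18}{13} \approx -1.3846$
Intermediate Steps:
$l{\left(X \right)} = - 4 X^{2}$
$O{\left(L,S \right)} = 4 + L + S$
$J = - \frac{83}{13}$ ($J = \frac{- 4 \left(-1 - 4\right)^{2} + 17}{-11 + 24} = \frac{- 4 \left(-1 - 4\right)^{2} + 17}{13} = \left(- 4 \left(-5\right)^{2} + 17\right) \frac{1}{13} = \left(\left(-4\right) 25 + 17\right) \frac{1}{13} = \left(-100 + 17\right) \frac{1}{13} = \left(-83\right) \frac{1}{13} = - \frac{83}{13} \approx -6.3846$)
$O{\left(0,-5 \right)} \left(-5\right) + J = \left(4 + 0 - 5\right) \left(-5\right) - \frac{83}{13} = \left(-1\right) \left(-5\right) - \frac{83}{13} = 5 - \frac{83}{13} = - \frac{18}{13}$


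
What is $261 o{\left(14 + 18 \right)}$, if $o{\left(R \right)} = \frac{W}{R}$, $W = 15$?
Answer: $\frac{3915}{32} \approx 122.34$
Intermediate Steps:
$o{\left(R \right)} = \frac{15}{R}$
$261 o{\left(14 + 18 \right)} = 261 \frac{15}{14 + 18} = 261 \cdot \frac{15}{32} = \frac{3915}{32}$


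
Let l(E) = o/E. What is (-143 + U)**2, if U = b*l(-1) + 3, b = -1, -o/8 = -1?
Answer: 17424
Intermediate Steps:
o = 8 (o = -8*(-1) = 8)
l(E) = 8/E
U = 11 (U = -8/(-1) + 3 = -8*(-1) + 3 = -1*(-8) + 3 = 8 + 3 = 11)
(-143 + U)**2 = (-143 + 11)**2 = (-132)**2 = 17424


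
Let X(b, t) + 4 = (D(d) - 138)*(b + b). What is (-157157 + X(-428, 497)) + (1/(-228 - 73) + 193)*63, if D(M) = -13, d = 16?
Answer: -677087/43 ≈ -15746.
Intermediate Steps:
X(b, t) = -4 - 302*b (X(b, t) = -4 + (-13 - 138)*(b + b) = -4 - 302*b)
(-157157 + X(-428, 497)) + (1/(-228 - 73) + 193)*63 = (-157157 + (-4 - 302*(-428))) + (1/(-228 - 73) + 193)*63 = (-157157 + (-4 + 129256)) + (1/(-301) + 193)*63 = (-157157 + 129252) + (-1/301 + 193)*63 = -27905 + (58092/301)*63 = -27905 + 522828/43 = -677087/43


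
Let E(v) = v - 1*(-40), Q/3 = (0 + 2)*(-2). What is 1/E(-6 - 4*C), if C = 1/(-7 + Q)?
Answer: 19/650 ≈ 0.029231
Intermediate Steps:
Q = -12 (Q = 3*((0 + 2)*(-2)) = 3*(2*(-2)) = 3*(-4) = -12)
C = -1/19 (C = 1/(-7 - 12) = 1/(-19) = -1/19 ≈ -0.052632)
E(v) = 40 + v (E(v) = v + 40 = 40 + v)
1/E(-6 - 4*C) = 1/(40 + (-6 - 4*(-1/19))) = 1/(40 + (-6 + 4/19)) = 1/(40 - 110/19) = 1/(650/19) = 19/650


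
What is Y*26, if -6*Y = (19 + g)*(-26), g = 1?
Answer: 6760/3 ≈ 2253.3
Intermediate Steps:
Y = 260/3 (Y = -(19 + 1)*(-26)/6 = -10*(-26)/3 = -⅙*(-520) = 260/3 ≈ 86.667)
Y*26 = (260/3)*26 = 6760/3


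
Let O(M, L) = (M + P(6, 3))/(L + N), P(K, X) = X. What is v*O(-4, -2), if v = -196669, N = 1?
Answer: -196669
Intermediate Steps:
O(M, L) = (3 + M)/(1 + L) (O(M, L) = (M + 3)/(L + 1) = (3 + M)/(1 + L))
v*O(-4, -2) = -196669*(3 - 4)/(1 - 2) = -196669*(-1)/(-1) = -(-196669)*(-1) = -196669*1 = -196669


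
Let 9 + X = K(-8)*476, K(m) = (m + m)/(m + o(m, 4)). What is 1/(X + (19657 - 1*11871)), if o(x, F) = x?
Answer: 1/8253 ≈ 0.00012117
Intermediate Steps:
K(m) = 1 (K(m) = (m + m)/(m + m) = (2*m)/((2*m)) = (2*m)*(1/(2*m)) = 1)
X = 467 (X = -9 + 1*476 = -9 + 476 = 467)
1/(X + (19657 - 1*11871)) = 1/(467 + (19657 - 1*11871)) = 1/(467 + (19657 - 11871)) = 1/(467 + 7786) = 1/8253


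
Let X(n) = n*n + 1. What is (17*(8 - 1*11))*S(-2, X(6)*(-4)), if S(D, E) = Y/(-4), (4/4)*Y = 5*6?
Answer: 765/2 ≈ 382.50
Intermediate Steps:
Y = 30 (Y = 5*6 = 30)
X(n) = 1 + n**2 (X(n) = n**2 + 1 = 1 + n**2)
S(D, E) = -15/2 (S(D, E) = 30/(-4) = 30*(-1/4) = -15/2)
(17*(8 - 1*11))*S(-2, X(6)*(-4)) = (17*(8 - 1*11))*(-15/2) = (17*(8 - 11))*(-15/2) = (17*(-3))*(-15/2) = -51*(-15/2) = 765/2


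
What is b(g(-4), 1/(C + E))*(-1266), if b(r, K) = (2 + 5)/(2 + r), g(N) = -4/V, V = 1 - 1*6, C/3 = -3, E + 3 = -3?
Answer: -3165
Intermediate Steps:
E = -6 (E = -3 - 3 = -6)
C = -9 (C = 3*(-3) = -9)
V = -5 (V = 1 - 6 = -5)
g(N) = ⅘ (g(N) = -4/(-5) = -4*(-⅕) = ⅘)
b(r, K) = 7/(2 + r)
b(g(-4), 1/(C + E))*(-1266) = (7/(2 + ⅘))*(-1266) = (7/(14/5))*(-1266) = (7*(5/14))*(-1266) = (5/2)*(-1266) = -3165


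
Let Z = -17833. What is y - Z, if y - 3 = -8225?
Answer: 9611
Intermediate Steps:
y = -8222 (y = 3 - 8225 = -8222)
y - Z = -8222 - 1*(-17833) = -8222 + 17833 = 9611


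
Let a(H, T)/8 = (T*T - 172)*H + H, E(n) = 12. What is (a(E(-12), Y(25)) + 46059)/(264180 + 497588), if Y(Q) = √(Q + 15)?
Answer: 33483/761768 ≈ 0.043954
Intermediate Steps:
Y(Q) = √(15 + Q)
a(H, T) = 8*H + 8*H*(-172 + T²) (a(H, T) = 8*((T*T - 172)*H + H) = 8*((T² - 172)*H + H) = 8*((-172 + T²)*H + H) = 8*(H*(-172 + T²) + H) = 8*(H + H*(-172 + T²)) = 8*H + 8*H*(-172 + T²))
(a(E(-12), Y(25)) + 46059)/(264180 + 497588) = (8*12*(-171 + (√(15 + 25))²) + 46059)/(264180 + 497588) = (8*12*(-171 + (√40)²) + 46059)/761768 = (8*12*(-171 + (2*√10)²) + 46059)*(1/761768) = (8*12*(-171 + 40) + 46059)*(1/761768) = (8*12*(-131) + 46059)*(1/761768) = (-12576 + 46059)*(1/761768) = 33483*(1/761768) = 33483/761768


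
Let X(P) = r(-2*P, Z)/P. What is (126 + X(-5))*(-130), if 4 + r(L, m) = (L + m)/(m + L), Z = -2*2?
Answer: -16458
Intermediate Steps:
Z = -4
r(L, m) = -3 (r(L, m) = -4 + (L + m)/(m + L) = -4 + (L + m)/(L + m) = -4 + 1 = -3)
X(P) = -3/P
(126 + X(-5))*(-130) = (126 - 3/(-5))*(-130) = (126 - 3*(-⅕))*(-130) = (126 + ⅗)*(-130) = (633/5)*(-130) = -16458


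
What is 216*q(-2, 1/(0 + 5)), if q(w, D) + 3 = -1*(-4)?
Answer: 216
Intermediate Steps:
q(w, D) = 1 (q(w, D) = -3 - 1*(-4) = -3 + 4 = 1)
216*q(-2, 1/(0 + 5)) = 216*1 = 216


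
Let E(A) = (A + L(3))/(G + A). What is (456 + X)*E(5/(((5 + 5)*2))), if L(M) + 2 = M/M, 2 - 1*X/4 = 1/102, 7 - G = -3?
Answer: -23662/697 ≈ -33.948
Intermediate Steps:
G = 10 (G = 7 - 1*(-3) = 7 + 3 = 10)
X = 406/51 (X = 8 - 4/102 = 8 - 4*1/102 = 8 - 2/51 = 406/51 ≈ 7.9608)
L(M) = -1 (L(M) = -2 + M/M = -2 + 1 = -1)
E(A) = (-1 + A)/(10 + A) (E(A) = (A - 1)/(10 + A) = (-1 + A)/(10 + A))
(456 + X)*E(5/(((5 + 5)*2))) = (456 + 406/51)*((-1 + 5/(((5 + 5)*2)))/(10 + 5/(((5 + 5)*2)))) = 23662*((-1 + 5/((10*2)))/(10 + 5/((10*2))))/51 = 23662*((-1 + 5/20)/(10 + 5/20))/51 = 23662*((-1 + 5*(1/20))/(10 + 5*(1/20)))/51 = 23662*((-1 + 1/4)/(10 + 1/4))/51 = 23662*(-3/4/(41/4))/51 = 23662*((4/41)*(-3/4))/51 = (23662/51)*(-3/41) = -23662/697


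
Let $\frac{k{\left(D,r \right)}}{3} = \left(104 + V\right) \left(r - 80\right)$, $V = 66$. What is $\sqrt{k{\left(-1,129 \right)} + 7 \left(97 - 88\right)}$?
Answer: $\sqrt{25053} \approx 158.28$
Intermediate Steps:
$k{\left(D,r \right)} = -40800 + 510 r$ ($k{\left(D,r \right)} = 3 \left(104 + 66\right) \left(r - 80\right) = 3 \cdot 170 \left(-80 + r\right) = 3 \left(-13600 + 170 r\right) = -40800 + 510 r$)
$\sqrt{k{\left(-1,129 \right)} + 7 \left(97 - 88\right)} = \sqrt{\left(-40800 + 510 \cdot 129\right) + 7 \left(97 - 88\right)} = \sqrt{\left(-40800 + 65790\right) + 7 \cdot 9} = \sqrt{24990 + 63} = \sqrt{25053}$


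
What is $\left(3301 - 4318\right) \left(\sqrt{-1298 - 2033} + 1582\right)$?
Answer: $-1608894 - 1017 i \sqrt{3331} \approx -1.6089 \cdot 10^{6} - 58696.0 i$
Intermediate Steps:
$\left(3301 - 4318\right) \left(\sqrt{-1298 - 2033} + 1582\right) = - 1017 \left(\sqrt{-3331} + 1582\right) = - 1017 \left(i \sqrt{3331} + 1582\right) = - 1017 \left(1582 + i \sqrt{3331}\right) = -1608894 - 1017 i \sqrt{3331}$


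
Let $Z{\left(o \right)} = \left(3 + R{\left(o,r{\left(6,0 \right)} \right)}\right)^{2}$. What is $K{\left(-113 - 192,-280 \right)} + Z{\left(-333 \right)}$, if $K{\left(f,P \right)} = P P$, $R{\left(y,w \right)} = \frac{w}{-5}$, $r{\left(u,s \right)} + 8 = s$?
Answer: $\frac{1960529}{25} \approx 78421.0$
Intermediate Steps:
$r{\left(u,s \right)} = -8 + s$
$R{\left(y,w \right)} = - \frac{w}{5}$ ($R{\left(y,w \right)} = w \left(- \frac{1}{5}\right) = - \frac{w}{5}$)
$K{\left(f,P \right)} = P^{2}$
$Z{\left(o \right)} = \frac{529}{25}$ ($Z{\left(o \right)} = \left(3 - \frac{-8 + 0}{5}\right)^{2} = \left(3 - - \frac{8}{5}\right)^{2} = \left(3 + \frac{8}{5}\right)^{2} = \left(\frac{23}{5}\right)^{2} = \frac{529}{25}$)
$K{\left(-113 - 192,-280 \right)} + Z{\left(-333 \right)} = \left(-280\right)^{2} + \frac{529}{25} = 78400 + \frac{529}{25} = \frac{1960529}{25}$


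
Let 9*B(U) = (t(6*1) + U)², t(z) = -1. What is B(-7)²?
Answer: 4096/81 ≈ 50.568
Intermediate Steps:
B(U) = (-1 + U)²/9
B(-7)² = ((-1 - 7)²/9)² = ((⅑)*(-8)²)² = ((⅑)*64)² = (64/9)² = 4096/81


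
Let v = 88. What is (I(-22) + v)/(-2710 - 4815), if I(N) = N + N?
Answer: -44/7525 ≈ -0.0058472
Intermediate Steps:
I(N) = 2*N
(I(-22) + v)/(-2710 - 4815) = (2*(-22) + 88)/(-2710 - 4815) = (-44 + 88)/(-7525) = 44*(-1/7525) = -44/7525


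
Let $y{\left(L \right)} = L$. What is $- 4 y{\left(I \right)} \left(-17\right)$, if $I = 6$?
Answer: $408$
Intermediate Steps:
$- 4 y{\left(I \right)} \left(-17\right) = \left(-4\right) 6 \left(-17\right) = \left(-24\right) \left(-17\right) = 408$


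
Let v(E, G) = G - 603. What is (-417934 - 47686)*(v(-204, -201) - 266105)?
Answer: 124278168580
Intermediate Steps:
v(E, G) = -603 + G
(-417934 - 47686)*(v(-204, -201) - 266105) = (-417934 - 47686)*((-603 - 201) - 266105) = -465620*(-804 - 266105) = -465620*(-266909) = 124278168580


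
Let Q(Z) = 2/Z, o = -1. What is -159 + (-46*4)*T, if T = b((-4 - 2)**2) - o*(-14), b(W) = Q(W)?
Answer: 21661/9 ≈ 2406.8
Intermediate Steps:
b(W) = 2/W
T = -251/18 (T = 2/((-4 - 2)**2) - (-1)*(-14) = 2/((-6)**2) - 1*14 = 2/36 - 14 = 2*(1/36) - 14 = 1/18 - 14 = -251/18 ≈ -13.944)
-159 + (-46*4)*T = -159 - 46*4*(-251/18) = -159 - 184*(-251/18) = -159 + 23092/9 = 21661/9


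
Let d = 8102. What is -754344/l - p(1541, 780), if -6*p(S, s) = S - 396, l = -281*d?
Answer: 1305652027/6829986 ≈ 191.16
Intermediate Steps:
l = -2276662 (l = -281*8102 = -2276662)
p(S, s) = 66 - S/6 (p(S, s) = -(S - 396)/6 = -(-396 + S)/6 = 66 - S/6)
-754344/l - p(1541, 780) = -754344/(-2276662) - (66 - 1/6*1541) = -754344*(-1/2276662) - (66 - 1541/6) = 377172/1138331 - 1*(-1145/6) = 377172/1138331 + 1145/6 = 1305652027/6829986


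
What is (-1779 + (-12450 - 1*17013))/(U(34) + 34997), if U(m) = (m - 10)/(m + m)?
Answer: -531114/594955 ≈ -0.89270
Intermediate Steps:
U(m) = (-10 + m)/(2*m) (U(m) = (-10 + m)/((2*m)) = (-10 + m)*(1/(2*m)) = (-10 + m)/(2*m))
(-1779 + (-12450 - 1*17013))/(U(34) + 34997) = (-1779 + (-12450 - 1*17013))/((½)*(-10 + 34)/34 + 34997) = (-1779 + (-12450 - 17013))/((½)*(1/34)*24 + 34997) = (-1779 - 29463)/(6/17 + 34997) = -31242/594955/17 = -31242*17/594955 = -531114/594955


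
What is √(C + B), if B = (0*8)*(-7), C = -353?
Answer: I*√353 ≈ 18.788*I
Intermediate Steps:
B = 0 (B = 0*(-7) = 0)
√(C + B) = √(-353 + 0) = √(-353) = I*√353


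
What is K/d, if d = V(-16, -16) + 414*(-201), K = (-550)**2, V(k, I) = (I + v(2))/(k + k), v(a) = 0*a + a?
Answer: -4840000/1331417 ≈ -3.6352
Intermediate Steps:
v(a) = a (v(a) = 0 + a = a)
V(k, I) = (2 + I)/(2*k) (V(k, I) = (I + 2)/(k + k) = (2 + I)/((2*k)) = (2 + I)*(1/(2*k)) = (2 + I)/(2*k))
K = 302500
d = -1331417/16 (d = (1/2)*(2 - 16)/(-16) + 414*(-201) = (1/2)*(-1/16)*(-14) - 83214 = 7/16 - 83214 = -1331417/16 ≈ -83214.)
K/d = 302500/(-1331417/16) = 302500*(-16/1331417) = -4840000/1331417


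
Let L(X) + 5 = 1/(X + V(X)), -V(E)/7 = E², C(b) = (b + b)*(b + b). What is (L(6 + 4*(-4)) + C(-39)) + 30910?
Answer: 26262189/710 ≈ 36989.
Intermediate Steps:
C(b) = 4*b² (C(b) = (2*b)*(2*b) = 4*b²)
V(E) = -7*E²
L(X) = -5 + 1/(X - 7*X²)
(L(6 + 4*(-4)) + C(-39)) + 30910 = ((-1 - 35*(6 + 4*(-4))² + 5*(6 + 4*(-4)))/((6 + 4*(-4))*(-1 + 7*(6 + 4*(-4)))) + 4*(-39)²) + 30910 = ((-1 - 35*(6 - 16)² + 5*(6 - 16))/((6 - 16)*(-1 + 7*(6 - 16))) + 4*1521) + 30910 = ((-1 - 35*(-10)² + 5*(-10))/((-10)*(-1 + 7*(-10))) + 6084) + 30910 = (-(-1 - 35*100 - 50)/(10*(-1 - 70)) + 6084) + 30910 = (-⅒*(-1 - 3500 - 50)/(-71) + 6084) + 30910 = (-⅒*(-1/71)*(-3551) + 6084) + 30910 = (-3551/710 + 6084) + 30910 = 4316089/710 + 30910 = 26262189/710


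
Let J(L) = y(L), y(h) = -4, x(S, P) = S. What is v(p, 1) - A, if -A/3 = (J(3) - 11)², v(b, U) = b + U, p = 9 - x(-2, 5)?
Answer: 687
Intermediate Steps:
J(L) = -4
p = 11 (p = 9 - 1*(-2) = 9 + 2 = 11)
v(b, U) = U + b
A = -675 (A = -3*(-4 - 11)² = -3*(-15)² = -3*225 = -675)
v(p, 1) - A = (1 + 11) - 1*(-675) = 12 + 675 = 687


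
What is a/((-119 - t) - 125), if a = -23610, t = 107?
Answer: 7870/117 ≈ 67.265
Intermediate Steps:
a/((-119 - t) - 125) = -23610/((-119 - 1*107) - 125) = -23610/((-119 - 107) - 125) = -23610/(-226 - 125) = -23610/(-351) = -23610*(-1/351) = 7870/117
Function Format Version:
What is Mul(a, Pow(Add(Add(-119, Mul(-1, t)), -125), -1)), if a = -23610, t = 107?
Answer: Rational(7870, 117) ≈ 67.265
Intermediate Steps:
Mul(a, Pow(Add(Add(-119, Mul(-1, t)), -125), -1)) = Mul(-23610, Pow(Add(Add(-119, Mul(-1, 107)), -125), -1)) = Mul(-23610, Pow(Add(Add(-119, -107), -125), -1)) = Mul(-23610, Pow(Add(-226, -125), -1)) = Mul(-23610, Pow(-351, -1)) = Mul(-23610, Rational(-1, 351)) = Rational(7870, 117)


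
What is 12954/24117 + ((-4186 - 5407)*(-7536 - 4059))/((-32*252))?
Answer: -298049954071/21608832 ≈ -13793.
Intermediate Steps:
12954/24117 + ((-4186 - 5407)*(-7536 - 4059))/((-32*252)) = 12954*(1/24117) - 9593*(-11595)/(-8064) = 4318/8039 + 111230835*(-1/8064) = 4318/8039 - 37076945/2688 = -298049954071/21608832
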